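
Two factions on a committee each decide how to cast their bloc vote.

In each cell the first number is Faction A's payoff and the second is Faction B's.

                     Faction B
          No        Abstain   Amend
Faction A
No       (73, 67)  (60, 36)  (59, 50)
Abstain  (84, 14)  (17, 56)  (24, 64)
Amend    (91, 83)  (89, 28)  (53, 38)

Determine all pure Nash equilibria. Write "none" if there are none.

(Amend, No)

(No, No): Faction A can switch to Abstain (73 → 84). Not NE.
(No, Abstain): Faction A can switch to Amend (60 → 89). Not NE.
(No, Amend): Faction B can switch to No (50 → 67). Not NE.
(Abstain, No): Faction A can switch to Amend (84 → 91). Not NE.
(Abstain, Abstain): Faction A can switch to No (17 → 60). Not NE.
(Abstain, Amend): Faction A can switch to No (24 → 59). Not NE.
(Amend, No): Faction A gets 91, best alternative 84; Faction B gets 83, best alternative 38. No profitable deviation — NE.
(Amend, Abstain): Faction B can switch to No (28 → 83). Not NE.
(Amend, Amend): Faction A can switch to No (53 → 59). Not NE.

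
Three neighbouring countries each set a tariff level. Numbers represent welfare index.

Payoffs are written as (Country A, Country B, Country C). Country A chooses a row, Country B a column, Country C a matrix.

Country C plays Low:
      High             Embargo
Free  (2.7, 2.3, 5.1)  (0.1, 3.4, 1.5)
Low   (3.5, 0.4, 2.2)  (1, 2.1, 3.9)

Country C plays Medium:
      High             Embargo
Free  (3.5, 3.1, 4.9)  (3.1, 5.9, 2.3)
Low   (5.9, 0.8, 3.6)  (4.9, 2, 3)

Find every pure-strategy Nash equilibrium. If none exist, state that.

(Low, Embargo, Low)

For each strategy profile, look for a profitable unilateral deviation.
(Free, High, Low): Country A can switch to Low (2.7 → 3.5). Not NE.
(Free, High, Medium): Country A can switch to Low (3.5 → 5.9). Not NE.
(Free, Embargo, Low): Country A can switch to Low (0.1 → 1). Not NE.
(Free, Embargo, Medium): Country A can switch to Low (3.1 → 4.9). Not NE.
(Low, High, Low): Country B can switch to Embargo (0.4 → 2.1). Not NE.
(Low, High, Medium): Country B can switch to Embargo (0.8 → 2). Not NE.
(Low, Embargo, Low): Country A gets 1, best alternative 0.1; Country B gets 2.1, best alternative 0.4; Country C gets 3.9, best alternative 3. No profitable deviation — NE.
(The remaining 1 profile has a profitable deviation by the same check.)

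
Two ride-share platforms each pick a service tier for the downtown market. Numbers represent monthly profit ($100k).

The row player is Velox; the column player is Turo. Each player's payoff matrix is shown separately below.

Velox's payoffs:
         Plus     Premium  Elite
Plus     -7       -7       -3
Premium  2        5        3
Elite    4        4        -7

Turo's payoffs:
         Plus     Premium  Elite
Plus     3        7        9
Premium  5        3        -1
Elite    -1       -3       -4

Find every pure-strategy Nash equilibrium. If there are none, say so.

Velox against Plus: payoffs -7, 2, 4 → best response Elite.
Velox against Premium: payoffs -7, 5, 4 → best response Premium.
Velox against Elite: payoffs -3, 3, -7 → best response Premium.
Turo against Plus: payoffs 3, 7, 9 → best response Elite.
Turo against Premium: payoffs 5, 3, -1 → best response Plus.
Turo against Elite: payoffs -1, -3, -4 → best response Plus.
Mutual best responses: (Elite, Plus).

The unique pure-strategy Nash equilibrium is (Elite, Plus).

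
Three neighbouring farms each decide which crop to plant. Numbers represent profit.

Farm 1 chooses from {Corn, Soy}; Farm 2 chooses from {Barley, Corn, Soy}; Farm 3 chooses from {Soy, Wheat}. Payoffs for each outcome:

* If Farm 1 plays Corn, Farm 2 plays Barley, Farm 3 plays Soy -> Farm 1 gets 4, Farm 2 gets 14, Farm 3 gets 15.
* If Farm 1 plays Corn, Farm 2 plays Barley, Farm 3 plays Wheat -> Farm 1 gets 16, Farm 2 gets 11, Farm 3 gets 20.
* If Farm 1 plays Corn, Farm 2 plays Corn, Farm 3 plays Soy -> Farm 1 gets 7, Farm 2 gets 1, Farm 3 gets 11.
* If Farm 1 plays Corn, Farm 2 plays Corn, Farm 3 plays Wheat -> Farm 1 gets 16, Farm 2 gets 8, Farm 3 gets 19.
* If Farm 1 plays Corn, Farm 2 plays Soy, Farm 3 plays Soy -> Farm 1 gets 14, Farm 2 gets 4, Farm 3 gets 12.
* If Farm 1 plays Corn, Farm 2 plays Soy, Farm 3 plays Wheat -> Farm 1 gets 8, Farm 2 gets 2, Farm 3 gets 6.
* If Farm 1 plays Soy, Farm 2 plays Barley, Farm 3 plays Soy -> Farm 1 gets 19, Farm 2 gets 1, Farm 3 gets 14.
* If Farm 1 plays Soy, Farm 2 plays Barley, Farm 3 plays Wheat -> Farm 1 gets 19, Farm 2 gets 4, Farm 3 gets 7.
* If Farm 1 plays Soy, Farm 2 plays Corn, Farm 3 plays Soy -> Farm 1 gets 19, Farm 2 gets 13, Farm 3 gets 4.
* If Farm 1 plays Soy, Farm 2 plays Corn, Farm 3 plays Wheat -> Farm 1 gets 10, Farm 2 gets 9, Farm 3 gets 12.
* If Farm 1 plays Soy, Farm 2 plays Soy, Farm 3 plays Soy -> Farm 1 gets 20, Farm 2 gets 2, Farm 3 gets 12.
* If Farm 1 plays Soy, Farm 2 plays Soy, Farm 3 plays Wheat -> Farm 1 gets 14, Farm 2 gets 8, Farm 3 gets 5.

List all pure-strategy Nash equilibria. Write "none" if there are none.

(Corn, Barley, Soy): Farm 1 can switch to Soy (4 → 19). Not NE.
(Corn, Barley, Wheat): Farm 1 can switch to Soy (16 → 19). Not NE.
(Corn, Corn, Soy): Farm 1 can switch to Soy (7 → 19). Not NE.
(Corn, Corn, Wheat): Farm 2 can switch to Barley (8 → 11). Not NE.
(Corn, Soy, Soy): Farm 1 can switch to Soy (14 → 20). Not NE.
(Corn, Soy, Wheat): Farm 1 can switch to Soy (8 → 14). Not NE.
(The remaining 6 profiles each have a profitable deviation by the same check.)

No pure-strategy Nash equilibrium.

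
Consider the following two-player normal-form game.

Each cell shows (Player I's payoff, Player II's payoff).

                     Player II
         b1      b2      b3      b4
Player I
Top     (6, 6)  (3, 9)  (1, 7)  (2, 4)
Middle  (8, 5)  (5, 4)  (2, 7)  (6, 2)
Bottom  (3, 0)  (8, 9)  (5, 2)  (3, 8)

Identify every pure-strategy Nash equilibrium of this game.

Pure NE: (Bottom, b2)

(Top, b1): Player I can switch to Middle (6 → 8). Not NE.
(Top, b2): Player I can switch to Middle (3 → 5). Not NE.
(Top, b3): Player I can switch to Middle (1 → 2). Not NE.
(Top, b4): Player I can switch to Middle (2 → 6). Not NE.
(Middle, b1): Player II can switch to b3 (5 → 7). Not NE.
(Middle, b2): Player I can switch to Bottom (5 → 8). Not NE.
(Middle, b3): Player I can switch to Bottom (2 → 5). Not NE.
(Middle, b4): Player II can switch to b1 (2 → 5). Not NE.
(Bottom, b1): Player I can switch to Top (3 → 6). Not NE.
(Bottom, b2): Player I gets 8, best alternative 5; Player II gets 9, best alternative 8. No profitable deviation — NE.
(Bottom, b3): Player II can switch to b2 (2 → 9). Not NE.
(The remaining 1 profile has a profitable deviation by the same check.)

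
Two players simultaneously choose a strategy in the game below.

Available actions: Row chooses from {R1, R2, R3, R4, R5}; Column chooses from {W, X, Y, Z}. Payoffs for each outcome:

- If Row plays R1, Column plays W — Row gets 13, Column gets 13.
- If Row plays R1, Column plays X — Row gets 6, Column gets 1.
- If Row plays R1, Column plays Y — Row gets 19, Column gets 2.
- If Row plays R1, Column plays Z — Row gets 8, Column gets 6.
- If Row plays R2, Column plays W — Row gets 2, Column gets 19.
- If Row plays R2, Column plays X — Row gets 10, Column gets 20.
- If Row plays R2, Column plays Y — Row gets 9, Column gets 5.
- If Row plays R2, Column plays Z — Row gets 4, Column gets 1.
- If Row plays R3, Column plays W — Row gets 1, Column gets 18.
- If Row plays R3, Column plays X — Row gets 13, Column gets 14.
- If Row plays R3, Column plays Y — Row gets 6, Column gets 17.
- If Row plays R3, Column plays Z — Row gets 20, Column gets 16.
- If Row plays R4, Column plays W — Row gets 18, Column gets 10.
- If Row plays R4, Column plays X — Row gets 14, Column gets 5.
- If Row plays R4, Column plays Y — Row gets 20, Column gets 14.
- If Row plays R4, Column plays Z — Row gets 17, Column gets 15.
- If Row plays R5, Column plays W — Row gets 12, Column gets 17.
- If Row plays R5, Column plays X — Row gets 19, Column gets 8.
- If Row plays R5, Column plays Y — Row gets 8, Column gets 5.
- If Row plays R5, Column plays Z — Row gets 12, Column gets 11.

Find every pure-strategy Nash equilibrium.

none

(R1, W): Row can switch to R4 (13 → 18). Not NE.
(R1, X): Row can switch to R2 (6 → 10). Not NE.
(R1, Y): Row can switch to R4 (19 → 20). Not NE.
(R1, Z): Row can switch to R3 (8 → 20). Not NE.
(R2, W): Row can switch to R1 (2 → 13). Not NE.
(R2, X): Row can switch to R3 (10 → 13). Not NE.
(R2, Y): Row can switch to R1 (9 → 19). Not NE.
(R2, Z): Row can switch to R1 (4 → 8). Not NE.
(The remaining 12 profiles each have a profitable deviation by the same check.)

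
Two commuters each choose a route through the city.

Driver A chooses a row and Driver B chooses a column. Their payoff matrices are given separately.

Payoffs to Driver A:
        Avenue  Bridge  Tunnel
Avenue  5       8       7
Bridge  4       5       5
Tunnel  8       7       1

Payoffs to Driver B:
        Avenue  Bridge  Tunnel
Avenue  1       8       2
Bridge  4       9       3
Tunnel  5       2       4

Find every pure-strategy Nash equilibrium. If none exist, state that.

(Avenue, Avenue): Driver A can switch to Tunnel (5 → 8). Not NE.
(Avenue, Bridge): Driver A gets 8, best alternative 7; Driver B gets 8, best alternative 2. No profitable deviation — NE.
(Avenue, Tunnel): Driver B can switch to Bridge (2 → 8). Not NE.
(Bridge, Avenue): Driver A can switch to Avenue (4 → 5). Not NE.
(Bridge, Bridge): Driver A can switch to Avenue (5 → 8). Not NE.
(Bridge, Tunnel): Driver A can switch to Avenue (5 → 7). Not NE.
(Tunnel, Avenue): Driver A gets 8, best alternative 5; Driver B gets 5, best alternative 4. No profitable deviation — NE.
(Tunnel, Bridge): Driver A can switch to Avenue (7 → 8). Not NE.
(Tunnel, Tunnel): Driver A can switch to Avenue (1 → 7). Not NE.

Pure-strategy Nash equilibria: (Avenue, Bridge); (Tunnel, Avenue)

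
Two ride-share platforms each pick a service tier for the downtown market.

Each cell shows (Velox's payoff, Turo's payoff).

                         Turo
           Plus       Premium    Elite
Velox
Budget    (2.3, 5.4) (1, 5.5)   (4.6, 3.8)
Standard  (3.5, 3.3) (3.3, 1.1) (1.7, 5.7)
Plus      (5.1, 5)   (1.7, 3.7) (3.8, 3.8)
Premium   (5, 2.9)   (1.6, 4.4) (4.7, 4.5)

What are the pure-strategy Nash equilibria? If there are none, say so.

Pure-strategy Nash equilibria: (Plus, Plus), (Premium, Elite)

For each player, find the best response to each opponent profile; mutual best responses are the pure NE.
Velox against Plus: payoffs 2.3, 3.5, 5.1, 5 → best response Plus.
Velox against Premium: payoffs 1, 3.3, 1.7, 1.6 → best response Standard.
Velox against Elite: payoffs 4.6, 1.7, 3.8, 4.7 → best response Premium.
Turo against Budget: payoffs 5.4, 5.5, 3.8 → best response Premium.
Turo against Standard: payoffs 3.3, 1.1, 5.7 → best response Elite.
Turo against Plus: payoffs 5, 3.7, 3.8 → best response Plus.
Turo against Premium: payoffs 2.9, 4.4, 4.5 → best response Elite.
Mutual best responses: (Plus, Plus); (Premium, Elite).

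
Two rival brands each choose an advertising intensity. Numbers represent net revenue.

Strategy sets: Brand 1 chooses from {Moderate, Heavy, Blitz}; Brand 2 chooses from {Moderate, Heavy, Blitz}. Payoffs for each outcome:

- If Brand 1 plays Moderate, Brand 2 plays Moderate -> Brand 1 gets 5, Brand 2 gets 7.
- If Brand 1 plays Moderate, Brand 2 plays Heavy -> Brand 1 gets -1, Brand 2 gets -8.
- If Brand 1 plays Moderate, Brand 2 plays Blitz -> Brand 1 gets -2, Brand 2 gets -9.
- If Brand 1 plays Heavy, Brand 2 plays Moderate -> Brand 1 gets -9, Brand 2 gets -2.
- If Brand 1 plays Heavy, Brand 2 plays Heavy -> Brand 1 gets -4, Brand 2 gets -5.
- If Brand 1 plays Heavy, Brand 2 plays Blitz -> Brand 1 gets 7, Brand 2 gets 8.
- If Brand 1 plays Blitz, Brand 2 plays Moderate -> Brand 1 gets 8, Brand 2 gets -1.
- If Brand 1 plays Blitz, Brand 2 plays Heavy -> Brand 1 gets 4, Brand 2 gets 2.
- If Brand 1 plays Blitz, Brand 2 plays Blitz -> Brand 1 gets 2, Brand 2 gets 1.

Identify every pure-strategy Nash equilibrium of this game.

Mark each player's best response to every combination of opponents' strategies; a profile where every player is best-responding is a pure Nash equilibrium.
Brand 1 against Moderate: payoffs 5, -9, 8 → best response Blitz.
Brand 1 against Heavy: payoffs -1, -4, 4 → best response Blitz.
Brand 1 against Blitz: payoffs -2, 7, 2 → best response Heavy.
Brand 2 against Moderate: payoffs 7, -8, -9 → best response Moderate.
Brand 2 against Heavy: payoffs -2, -5, 8 → best response Blitz.
Brand 2 against Blitz: payoffs -1, 2, 1 → best response Heavy.
Mutual best responses: (Heavy, Blitz); (Blitz, Heavy).

Pure-strategy Nash equilibria: (Heavy, Blitz); (Blitz, Heavy)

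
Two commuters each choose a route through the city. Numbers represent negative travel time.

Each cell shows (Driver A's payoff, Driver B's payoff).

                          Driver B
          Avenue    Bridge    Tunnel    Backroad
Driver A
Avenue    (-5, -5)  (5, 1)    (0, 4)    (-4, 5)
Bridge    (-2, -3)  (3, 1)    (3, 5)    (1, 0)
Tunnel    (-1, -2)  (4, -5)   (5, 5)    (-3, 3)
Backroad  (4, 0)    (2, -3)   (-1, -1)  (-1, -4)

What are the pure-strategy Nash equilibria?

Driver A against Avenue: payoffs -5, -2, -1, 4 → best response Backroad.
Driver A against Bridge: payoffs 5, 3, 4, 2 → best response Avenue.
Driver A against Tunnel: payoffs 0, 3, 5, -1 → best response Tunnel.
Driver A against Backroad: payoffs -4, 1, -3, -1 → best response Bridge.
Driver B against Avenue: payoffs -5, 1, 4, 5 → best response Backroad.
Driver B against Bridge: payoffs -3, 1, 5, 0 → best response Tunnel.
Driver B against Tunnel: payoffs -2, -5, 5, 3 → best response Tunnel.
Driver B against Backroad: payoffs 0, -3, -1, -4 → best response Avenue.
Mutual best responses: (Tunnel, Tunnel); (Backroad, Avenue).

Pure-strategy Nash equilibria: (Tunnel, Tunnel), (Backroad, Avenue)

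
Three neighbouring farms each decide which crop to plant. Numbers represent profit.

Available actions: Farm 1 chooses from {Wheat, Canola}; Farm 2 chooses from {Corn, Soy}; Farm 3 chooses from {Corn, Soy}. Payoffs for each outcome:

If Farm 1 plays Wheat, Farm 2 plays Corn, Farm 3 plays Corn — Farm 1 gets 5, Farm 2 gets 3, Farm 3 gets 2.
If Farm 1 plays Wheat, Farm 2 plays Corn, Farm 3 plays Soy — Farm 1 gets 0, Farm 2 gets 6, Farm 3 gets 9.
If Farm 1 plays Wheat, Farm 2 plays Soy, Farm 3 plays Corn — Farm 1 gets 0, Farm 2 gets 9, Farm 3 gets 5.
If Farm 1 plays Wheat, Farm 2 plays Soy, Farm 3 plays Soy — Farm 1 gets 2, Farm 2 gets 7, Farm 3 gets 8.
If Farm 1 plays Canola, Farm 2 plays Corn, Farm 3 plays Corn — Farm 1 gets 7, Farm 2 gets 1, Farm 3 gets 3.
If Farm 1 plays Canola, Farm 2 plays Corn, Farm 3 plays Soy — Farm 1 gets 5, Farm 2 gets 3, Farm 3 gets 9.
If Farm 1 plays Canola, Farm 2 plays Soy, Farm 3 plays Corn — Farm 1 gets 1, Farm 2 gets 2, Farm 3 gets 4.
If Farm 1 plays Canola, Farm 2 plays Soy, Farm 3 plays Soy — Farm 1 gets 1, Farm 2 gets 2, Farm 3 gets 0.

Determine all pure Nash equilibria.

Farm 1 against (Corn, Corn): payoffs 5, 7 → best response Canola.
Farm 1 against (Corn, Soy): payoffs 0, 5 → best response Canola.
Farm 1 against (Soy, Corn): payoffs 0, 1 → best response Canola.
Farm 1 against (Soy, Soy): payoffs 2, 1 → best response Wheat.
Farm 2 against (Wheat, Corn): payoffs 3, 9 → best response Soy.
Farm 2 against (Wheat, Soy): payoffs 6, 7 → best response Soy.
Farm 2 against (Canola, Corn): payoffs 1, 2 → best response Soy.
Farm 2 against (Canola, Soy): payoffs 3, 2 → best response Corn.
Farm 3 against (Wheat, Corn): payoffs 2, 9 → best response Soy.
Farm 3 against (Wheat, Soy): payoffs 5, 8 → best response Soy.
Farm 3 against (Canola, Corn): payoffs 3, 9 → best response Soy.
Farm 3 against (Canola, Soy): payoffs 4, 0 → best response Corn.
Mutual best responses: (Wheat, Soy, Soy); (Canola, Corn, Soy); (Canola, Soy, Corn).

Pure-strategy Nash equilibria: (Wheat, Soy, Soy); (Canola, Corn, Soy); (Canola, Soy, Corn)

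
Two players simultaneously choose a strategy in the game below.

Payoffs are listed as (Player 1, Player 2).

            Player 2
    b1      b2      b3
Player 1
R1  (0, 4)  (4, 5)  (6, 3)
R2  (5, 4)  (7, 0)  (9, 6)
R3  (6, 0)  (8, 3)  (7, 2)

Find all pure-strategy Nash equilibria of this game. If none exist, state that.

Player 1 against b1: payoffs 0, 5, 6 → best response R3.
Player 1 against b2: payoffs 4, 7, 8 → best response R3.
Player 1 against b3: payoffs 6, 9, 7 → best response R2.
Player 2 against R1: payoffs 4, 5, 3 → best response b2.
Player 2 against R2: payoffs 4, 0, 6 → best response b3.
Player 2 against R3: payoffs 0, 3, 2 → best response b2.
Mutual best responses: (R2, b3); (R3, b2).

The pure Nash equilibria are (R2, b3) and (R3, b2).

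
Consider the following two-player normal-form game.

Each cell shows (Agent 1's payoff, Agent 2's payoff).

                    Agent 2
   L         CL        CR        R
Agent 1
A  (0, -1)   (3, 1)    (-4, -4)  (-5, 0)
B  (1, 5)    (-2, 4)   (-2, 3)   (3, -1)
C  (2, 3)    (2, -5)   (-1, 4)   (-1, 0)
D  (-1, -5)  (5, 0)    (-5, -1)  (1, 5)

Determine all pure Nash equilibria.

(C, CR)

Check each profile: it is a Nash equilibrium iff no player can strictly gain by switching unilaterally.
(A, L): Agent 1 can switch to B (0 → 1). Not NE.
(A, CL): Agent 1 can switch to D (3 → 5). Not NE.
(A, CR): Agent 1 can switch to B (-4 → -2). Not NE.
(A, R): Agent 1 can switch to B (-5 → 3). Not NE.
(B, L): Agent 1 can switch to C (1 → 2). Not NE.
(B, CL): Agent 1 can switch to A (-2 → 3). Not NE.
(B, CR): Agent 1 can switch to C (-2 → -1). Not NE.
(B, R): Agent 2 can switch to L (-1 → 5). Not NE.
(C, L): Agent 2 can switch to CR (3 → 4). Not NE.
(C, CL): Agent 1 can switch to A (2 → 3). Not NE.
(C, CR): Agent 1 gets -1, best alternative -2; Agent 2 gets 4, best alternative 3. No profitable deviation — NE.
(C, R): Agent 1 can switch to B (-1 → 3). Not NE.
(D, L): Agent 1 can switch to A (-1 → 0). Not NE.
(The remaining 3 profiles each have a profitable deviation by the same check.)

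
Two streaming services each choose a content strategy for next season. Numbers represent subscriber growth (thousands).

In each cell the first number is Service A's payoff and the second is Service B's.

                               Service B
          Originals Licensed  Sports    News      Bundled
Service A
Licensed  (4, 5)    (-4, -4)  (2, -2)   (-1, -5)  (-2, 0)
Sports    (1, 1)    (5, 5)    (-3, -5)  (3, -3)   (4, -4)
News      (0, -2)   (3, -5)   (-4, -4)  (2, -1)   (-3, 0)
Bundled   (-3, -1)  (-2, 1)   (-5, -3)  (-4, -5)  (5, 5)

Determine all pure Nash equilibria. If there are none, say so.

The pure Nash equilibria are (Licensed, Originals), (Sports, Licensed), (Bundled, Bundled).

Service A against Originals: payoffs 4, 1, 0, -3 → best response Licensed.
Service A against Licensed: payoffs -4, 5, 3, -2 → best response Sports.
Service A against Sports: payoffs 2, -3, -4, -5 → best response Licensed.
Service A against News: payoffs -1, 3, 2, -4 → best response Sports.
Service A against Bundled: payoffs -2, 4, -3, 5 → best response Bundled.
Service B against Licensed: payoffs 5, -4, -2, -5, 0 → best response Originals.
Service B against Sports: payoffs 1, 5, -5, -3, -4 → best response Licensed.
Service B against News: payoffs -2, -5, -4, -1, 0 → best response Bundled.
Service B against Bundled: payoffs -1, 1, -3, -5, 5 → best response Bundled.
Mutual best responses: (Licensed, Originals); (Sports, Licensed); (Bundled, Bundled).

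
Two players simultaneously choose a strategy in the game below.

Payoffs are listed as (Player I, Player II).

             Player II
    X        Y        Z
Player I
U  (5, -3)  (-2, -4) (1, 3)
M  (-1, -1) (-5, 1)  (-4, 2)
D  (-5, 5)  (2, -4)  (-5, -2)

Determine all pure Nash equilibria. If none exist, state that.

(U, Z)

Mark each player's best response to every combination of opponents' strategies; a profile where every player is best-responding is a pure Nash equilibrium.
Player I against X: payoffs 5, -1, -5 → best response U.
Player I against Y: payoffs -2, -5, 2 → best response D.
Player I against Z: payoffs 1, -4, -5 → best response U.
Player II against U: payoffs -3, -4, 3 → best response Z.
Player II against M: payoffs -1, 1, 2 → best response Z.
Player II against D: payoffs 5, -4, -2 → best response X.
Mutual best responses: (U, Z).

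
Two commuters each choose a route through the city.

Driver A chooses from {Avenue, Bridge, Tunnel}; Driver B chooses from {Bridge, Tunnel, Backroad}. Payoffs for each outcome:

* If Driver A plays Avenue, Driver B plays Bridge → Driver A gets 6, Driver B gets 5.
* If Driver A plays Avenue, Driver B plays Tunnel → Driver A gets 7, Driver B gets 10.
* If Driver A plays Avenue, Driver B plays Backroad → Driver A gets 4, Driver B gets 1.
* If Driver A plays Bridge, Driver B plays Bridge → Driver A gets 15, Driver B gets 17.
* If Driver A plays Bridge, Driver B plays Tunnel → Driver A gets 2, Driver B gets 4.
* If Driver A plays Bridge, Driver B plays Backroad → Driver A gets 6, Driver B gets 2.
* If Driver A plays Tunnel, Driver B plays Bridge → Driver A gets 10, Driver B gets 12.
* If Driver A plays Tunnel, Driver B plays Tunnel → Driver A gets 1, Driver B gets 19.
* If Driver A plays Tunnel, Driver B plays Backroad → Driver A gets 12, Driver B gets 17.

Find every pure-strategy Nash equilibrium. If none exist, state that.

Pure-strategy Nash equilibria: (Avenue, Tunnel) and (Bridge, Bridge)

Driver A against Bridge: payoffs 6, 15, 10 → best response Bridge.
Driver A against Tunnel: payoffs 7, 2, 1 → best response Avenue.
Driver A against Backroad: payoffs 4, 6, 12 → best response Tunnel.
Driver B against Avenue: payoffs 5, 10, 1 → best response Tunnel.
Driver B against Bridge: payoffs 17, 4, 2 → best response Bridge.
Driver B against Tunnel: payoffs 12, 19, 17 → best response Tunnel.
Mutual best responses: (Avenue, Tunnel); (Bridge, Bridge).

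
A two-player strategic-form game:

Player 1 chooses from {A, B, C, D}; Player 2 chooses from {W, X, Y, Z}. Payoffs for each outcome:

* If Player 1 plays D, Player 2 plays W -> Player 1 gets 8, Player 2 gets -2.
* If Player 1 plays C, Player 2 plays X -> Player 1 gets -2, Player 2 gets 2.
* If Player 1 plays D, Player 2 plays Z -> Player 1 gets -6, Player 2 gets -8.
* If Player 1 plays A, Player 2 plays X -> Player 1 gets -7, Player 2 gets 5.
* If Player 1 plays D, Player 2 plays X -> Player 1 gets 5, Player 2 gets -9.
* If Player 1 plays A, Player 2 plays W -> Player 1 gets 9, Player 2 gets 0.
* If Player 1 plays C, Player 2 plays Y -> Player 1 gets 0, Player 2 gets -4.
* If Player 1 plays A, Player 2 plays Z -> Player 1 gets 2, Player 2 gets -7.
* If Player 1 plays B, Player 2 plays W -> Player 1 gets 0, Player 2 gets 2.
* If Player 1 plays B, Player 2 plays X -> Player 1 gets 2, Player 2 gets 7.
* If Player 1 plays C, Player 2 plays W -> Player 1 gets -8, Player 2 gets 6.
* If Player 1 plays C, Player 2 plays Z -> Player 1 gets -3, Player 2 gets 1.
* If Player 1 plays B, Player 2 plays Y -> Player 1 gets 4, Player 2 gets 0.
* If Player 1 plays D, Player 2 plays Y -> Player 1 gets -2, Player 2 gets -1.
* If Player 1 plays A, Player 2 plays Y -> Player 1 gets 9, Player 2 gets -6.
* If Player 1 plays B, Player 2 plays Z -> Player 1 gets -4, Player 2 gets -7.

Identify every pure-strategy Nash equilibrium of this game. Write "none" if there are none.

Player 1 against W: payoffs 9, 0, -8, 8 → best response A.
Player 1 against X: payoffs -7, 2, -2, 5 → best response D.
Player 1 against Y: payoffs 9, 4, 0, -2 → best response A.
Player 1 against Z: payoffs 2, -4, -3, -6 → best response A.
Player 2 against A: payoffs 0, 5, -6, -7 → best response X.
Player 2 against B: payoffs 2, 7, 0, -7 → best response X.
Player 2 against C: payoffs 6, 2, -4, 1 → best response W.
Player 2 against D: payoffs -2, -9, -1, -8 → best response Y.
No profile is a mutual best response for all players.

There is no pure-strategy Nash equilibrium.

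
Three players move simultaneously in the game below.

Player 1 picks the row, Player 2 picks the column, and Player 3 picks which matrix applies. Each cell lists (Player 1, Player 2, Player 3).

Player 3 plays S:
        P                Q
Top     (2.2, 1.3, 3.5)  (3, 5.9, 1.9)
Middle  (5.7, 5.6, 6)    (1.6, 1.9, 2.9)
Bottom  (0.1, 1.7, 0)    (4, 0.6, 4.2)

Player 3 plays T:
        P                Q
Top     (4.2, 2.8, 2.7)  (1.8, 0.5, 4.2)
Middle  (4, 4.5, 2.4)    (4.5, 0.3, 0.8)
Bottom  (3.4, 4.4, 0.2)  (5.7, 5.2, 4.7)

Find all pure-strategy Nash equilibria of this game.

Check each profile: it is a Nash equilibrium iff no player can strictly gain by switching unilaterally.
(Top, P, S): Player 1 can switch to Middle (2.2 → 5.7). Not NE.
(Top, P, T): Player 3 can switch to S (2.7 → 3.5). Not NE.
(Top, Q, S): Player 1 can switch to Bottom (3 → 4). Not NE.
(Top, Q, T): Player 1 can switch to Middle (1.8 → 4.5). Not NE.
(Middle, P, S): Player 1 gets 5.7, best alternative 2.2; Player 2 gets 5.6, best alternative 1.9; Player 3 gets 6, best alternative 2.4. No profitable deviation — NE.
(Middle, P, T): Player 1 can switch to Top (4 → 4.2). Not NE.
(Middle, Q, S): Player 1 can switch to Top (1.6 → 3). Not NE.
(Middle, Q, T): Player 1 can switch to Bottom (4.5 → 5.7). Not NE.
(Bottom, P, S): Player 1 can switch to Top (0.1 → 2.2). Not NE.
(Bottom, Q, T): Player 1 gets 5.7, best alternative 4.5; Player 2 gets 5.2, best alternative 4.4; Player 3 gets 4.7, best alternative 4.2. No profitable deviation — NE.
(The remaining 2 profiles each have a profitable deviation by the same check.)

(Middle, P, S); (Bottom, Q, T)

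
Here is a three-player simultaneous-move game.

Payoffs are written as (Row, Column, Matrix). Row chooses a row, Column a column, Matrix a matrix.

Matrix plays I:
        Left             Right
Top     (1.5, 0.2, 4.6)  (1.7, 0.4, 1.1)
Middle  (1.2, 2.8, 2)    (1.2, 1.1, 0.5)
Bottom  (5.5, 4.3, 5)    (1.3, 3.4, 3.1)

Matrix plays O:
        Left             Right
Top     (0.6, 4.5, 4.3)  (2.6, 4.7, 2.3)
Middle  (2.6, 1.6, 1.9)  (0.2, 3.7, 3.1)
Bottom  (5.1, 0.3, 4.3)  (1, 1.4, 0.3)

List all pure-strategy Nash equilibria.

(Top, Right, O) and (Bottom, Left, I)

Row against (Left, I): payoffs 1.5, 1.2, 5.5 → best response Bottom.
Row against (Left, O): payoffs 0.6, 2.6, 5.1 → best response Bottom.
Row against (Right, I): payoffs 1.7, 1.2, 1.3 → best response Top.
Row against (Right, O): payoffs 2.6, 0.2, 1 → best response Top.
Column against (Top, I): payoffs 0.2, 0.4 → best response Right.
Column against (Top, O): payoffs 4.5, 4.7 → best response Right.
Column against (Middle, I): payoffs 2.8, 1.1 → best response Left.
Column against (Middle, O): payoffs 1.6, 3.7 → best response Right.
Column against (Bottom, I): payoffs 4.3, 3.4 → best response Left.
Column against (Bottom, O): payoffs 0.3, 1.4 → best response Right.
Matrix against (Top, Left): payoffs 4.6, 4.3 → best response I.
Matrix against (Top, Right): payoffs 1.1, 2.3 → best response O.
Matrix against (Middle, Left): payoffs 2, 1.9 → best response I.
Matrix against (Middle, Right): payoffs 0.5, 3.1 → best response O.
Matrix against (Bottom, Left): payoffs 5, 4.3 → best response I.
Matrix against (Bottom, Right): payoffs 3.1, 0.3 → best response I.
Mutual best responses: (Top, Right, O); (Bottom, Left, I).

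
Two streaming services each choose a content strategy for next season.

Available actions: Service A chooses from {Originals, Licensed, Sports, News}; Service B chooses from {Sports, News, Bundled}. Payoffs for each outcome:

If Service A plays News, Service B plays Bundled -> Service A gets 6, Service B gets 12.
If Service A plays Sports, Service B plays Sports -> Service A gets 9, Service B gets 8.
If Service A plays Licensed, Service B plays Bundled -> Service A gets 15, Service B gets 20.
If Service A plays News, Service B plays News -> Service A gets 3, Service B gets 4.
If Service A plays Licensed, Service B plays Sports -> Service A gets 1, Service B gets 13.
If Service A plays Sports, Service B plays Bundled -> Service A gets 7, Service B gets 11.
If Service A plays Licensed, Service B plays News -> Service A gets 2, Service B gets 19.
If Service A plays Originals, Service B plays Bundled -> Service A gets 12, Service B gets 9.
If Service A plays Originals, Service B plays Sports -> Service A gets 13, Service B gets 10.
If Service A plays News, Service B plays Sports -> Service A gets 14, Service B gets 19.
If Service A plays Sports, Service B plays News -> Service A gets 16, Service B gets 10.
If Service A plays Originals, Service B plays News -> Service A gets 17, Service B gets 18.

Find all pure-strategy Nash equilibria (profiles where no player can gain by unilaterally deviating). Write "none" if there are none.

(Originals, Sports): Service A can switch to News (13 → 14). Not NE.
(Originals, News): Service A gets 17, best alternative 16; Service B gets 18, best alternative 10. No profitable deviation — NE.
(Originals, Bundled): Service A can switch to Licensed (12 → 15). Not NE.
(Licensed, Sports): Service A can switch to Originals (1 → 13). Not NE.
(Licensed, News): Service A can switch to Originals (2 → 17). Not NE.
(Licensed, Bundled): Service A gets 15, best alternative 12; Service B gets 20, best alternative 19. No profitable deviation — NE.
(Sports, Sports): Service A can switch to Originals (9 → 13). Not NE.
(Sports, News): Service A can switch to Originals (16 → 17). Not NE.
(News, Sports): Service A gets 14, best alternative 13; Service B gets 19, best alternative 12. No profitable deviation — NE.
(The remaining 3 profiles each have a profitable deviation by the same check.)

(Originals, News) and (Licensed, Bundled) and (News, Sports)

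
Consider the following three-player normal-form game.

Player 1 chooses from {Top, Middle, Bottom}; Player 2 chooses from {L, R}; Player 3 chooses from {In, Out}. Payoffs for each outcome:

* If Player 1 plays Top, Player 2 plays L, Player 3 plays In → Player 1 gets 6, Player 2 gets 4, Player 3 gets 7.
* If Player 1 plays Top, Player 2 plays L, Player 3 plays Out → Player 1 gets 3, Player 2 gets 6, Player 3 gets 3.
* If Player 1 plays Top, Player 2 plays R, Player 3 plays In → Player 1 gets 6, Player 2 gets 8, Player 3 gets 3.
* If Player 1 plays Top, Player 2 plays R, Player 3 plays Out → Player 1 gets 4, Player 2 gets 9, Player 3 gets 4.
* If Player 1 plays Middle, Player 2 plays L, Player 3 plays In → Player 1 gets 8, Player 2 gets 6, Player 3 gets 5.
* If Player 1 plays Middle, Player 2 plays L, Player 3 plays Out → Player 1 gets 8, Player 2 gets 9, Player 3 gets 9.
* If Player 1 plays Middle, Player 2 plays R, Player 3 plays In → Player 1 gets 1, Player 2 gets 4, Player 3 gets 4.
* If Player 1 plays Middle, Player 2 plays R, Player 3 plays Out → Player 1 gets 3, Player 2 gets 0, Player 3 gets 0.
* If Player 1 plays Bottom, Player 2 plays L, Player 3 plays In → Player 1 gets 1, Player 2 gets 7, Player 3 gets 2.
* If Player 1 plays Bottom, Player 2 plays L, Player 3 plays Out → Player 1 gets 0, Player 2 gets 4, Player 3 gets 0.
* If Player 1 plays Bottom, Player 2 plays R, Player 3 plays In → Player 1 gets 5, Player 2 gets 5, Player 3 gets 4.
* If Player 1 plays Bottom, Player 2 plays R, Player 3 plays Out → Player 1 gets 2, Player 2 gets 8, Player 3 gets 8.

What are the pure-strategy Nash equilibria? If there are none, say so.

(Top, R, Out); (Middle, L, Out)

(Top, L, In): Player 1 can switch to Middle (6 → 8). Not NE.
(Top, L, Out): Player 1 can switch to Middle (3 → 8). Not NE.
(Top, R, In): Player 3 can switch to Out (3 → 4). Not NE.
(Top, R, Out): Player 1 gets 4, best alternative 3; Player 2 gets 9, best alternative 6; Player 3 gets 4, best alternative 3. No profitable deviation — NE.
(Middle, L, In): Player 3 can switch to Out (5 → 9). Not NE.
(Middle, L, Out): Player 1 gets 8, best alternative 3; Player 2 gets 9, best alternative 0; Player 3 gets 9, best alternative 5. No profitable deviation — NE.
(Middle, R, In): Player 1 can switch to Top (1 → 6). Not NE.
(Middle, R, Out): Player 1 can switch to Top (3 → 4). Not NE.
(Bottom, L, In): Player 1 can switch to Top (1 → 6). Not NE.
(Bottom, L, Out): Player 1 can switch to Top (0 → 3). Not NE.
(The remaining 2 profiles each have a profitable deviation by the same check.)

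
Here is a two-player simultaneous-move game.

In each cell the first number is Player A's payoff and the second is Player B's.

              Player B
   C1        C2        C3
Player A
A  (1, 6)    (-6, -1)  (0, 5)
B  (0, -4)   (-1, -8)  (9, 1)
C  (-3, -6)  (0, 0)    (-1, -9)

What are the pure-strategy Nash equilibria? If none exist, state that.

The pure Nash equilibria are (A, C1); (B, C3); (C, C2).

(A, C1): Player A gets 1, best alternative 0; Player B gets 6, best alternative 5. No profitable deviation — NE.
(A, C2): Player A can switch to B (-6 → -1). Not NE.
(A, C3): Player A can switch to B (0 → 9). Not NE.
(B, C1): Player A can switch to A (0 → 1). Not NE.
(B, C2): Player A can switch to C (-1 → 0). Not NE.
(B, C3): Player A gets 9, best alternative 0; Player B gets 1, best alternative -4. No profitable deviation — NE.
(C, C1): Player A can switch to A (-3 → 1). Not NE.
(C, C2): Player A gets 0, best alternative -1; Player B gets 0, best alternative -6. No profitable deviation — NE.
(C, C3): Player A can switch to A (-1 → 0). Not NE.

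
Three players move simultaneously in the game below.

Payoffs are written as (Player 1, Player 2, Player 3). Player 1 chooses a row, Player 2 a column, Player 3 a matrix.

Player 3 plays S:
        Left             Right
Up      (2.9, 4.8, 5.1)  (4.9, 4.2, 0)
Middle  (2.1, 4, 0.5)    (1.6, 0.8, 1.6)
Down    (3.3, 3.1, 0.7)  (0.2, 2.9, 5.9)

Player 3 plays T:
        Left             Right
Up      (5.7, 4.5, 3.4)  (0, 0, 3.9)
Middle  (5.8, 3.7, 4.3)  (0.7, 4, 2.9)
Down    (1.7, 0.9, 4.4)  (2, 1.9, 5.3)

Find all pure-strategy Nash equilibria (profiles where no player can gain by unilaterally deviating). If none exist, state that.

Player 1 against (Left, S): payoffs 2.9, 2.1, 3.3 → best response Down.
Player 1 against (Left, T): payoffs 5.7, 5.8, 1.7 → best response Middle.
Player 1 against (Right, S): payoffs 4.9, 1.6, 0.2 → best response Up.
Player 1 against (Right, T): payoffs 0, 0.7, 2 → best response Down.
Player 2 against (Up, S): payoffs 4.8, 4.2 → best response Left.
Player 2 against (Up, T): payoffs 4.5, 0 → best response Left.
Player 2 against (Middle, S): payoffs 4, 0.8 → best response Left.
Player 2 against (Middle, T): payoffs 3.7, 4 → best response Right.
Player 2 against (Down, S): payoffs 3.1, 2.9 → best response Left.
Player 2 against (Down, T): payoffs 0.9, 1.9 → best response Right.
Player 3 against (Up, Left): payoffs 5.1, 3.4 → best response S.
Player 3 against (Up, Right): payoffs 0, 3.9 → best response T.
Player 3 against (Middle, Left): payoffs 0.5, 4.3 → best response T.
Player 3 against (Middle, Right): payoffs 1.6, 2.9 → best response T.
Player 3 against (Down, Left): payoffs 0.7, 4.4 → best response T.
Player 3 against (Down, Right): payoffs 5.9, 5.3 → best response S.
No profile is a mutual best response for all players.

none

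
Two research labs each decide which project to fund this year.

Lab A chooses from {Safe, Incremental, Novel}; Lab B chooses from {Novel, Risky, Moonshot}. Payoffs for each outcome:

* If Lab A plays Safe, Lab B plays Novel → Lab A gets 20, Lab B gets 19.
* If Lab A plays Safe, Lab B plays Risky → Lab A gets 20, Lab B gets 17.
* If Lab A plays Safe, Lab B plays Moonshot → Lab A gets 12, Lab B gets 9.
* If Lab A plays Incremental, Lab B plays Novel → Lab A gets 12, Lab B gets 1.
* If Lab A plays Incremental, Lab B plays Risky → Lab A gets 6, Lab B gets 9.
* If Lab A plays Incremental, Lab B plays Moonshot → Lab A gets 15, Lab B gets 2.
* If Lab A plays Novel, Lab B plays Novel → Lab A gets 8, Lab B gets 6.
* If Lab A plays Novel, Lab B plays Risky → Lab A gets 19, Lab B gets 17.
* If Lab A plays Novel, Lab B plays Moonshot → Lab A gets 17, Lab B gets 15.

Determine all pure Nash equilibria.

Pure NE: (Safe, Novel)

Lab A against Novel: payoffs 20, 12, 8 → best response Safe.
Lab A against Risky: payoffs 20, 6, 19 → best response Safe.
Lab A against Moonshot: payoffs 12, 15, 17 → best response Novel.
Lab B against Safe: payoffs 19, 17, 9 → best response Novel.
Lab B against Incremental: payoffs 1, 9, 2 → best response Risky.
Lab B against Novel: payoffs 6, 17, 15 → best response Risky.
Mutual best responses: (Safe, Novel).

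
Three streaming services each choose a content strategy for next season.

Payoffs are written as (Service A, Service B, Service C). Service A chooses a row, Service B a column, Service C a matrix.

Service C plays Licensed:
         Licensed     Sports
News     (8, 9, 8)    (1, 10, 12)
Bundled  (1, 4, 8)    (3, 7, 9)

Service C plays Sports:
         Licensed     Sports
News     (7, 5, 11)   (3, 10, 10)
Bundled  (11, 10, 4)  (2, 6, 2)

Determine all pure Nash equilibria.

Pure NE: (Bundled, Sports, Licensed)

(News, Licensed, Licensed): Service B can switch to Sports (9 → 10). Not NE.
(News, Licensed, Sports): Service A can switch to Bundled (7 → 11). Not NE.
(News, Sports, Licensed): Service A can switch to Bundled (1 → 3). Not NE.
(News, Sports, Sports): Service C can switch to Licensed (10 → 12). Not NE.
(Bundled, Licensed, Licensed): Service A can switch to News (1 → 8). Not NE.
(Bundled, Licensed, Sports): Service C can switch to Licensed (4 → 8). Not NE.
(Bundled, Sports, Licensed): Service A gets 3, best alternative 1; Service B gets 7, best alternative 4; Service C gets 9, best alternative 2. No profitable deviation — NE.
(Bundled, Sports, Sports): Service A can switch to News (2 → 3). Not NE.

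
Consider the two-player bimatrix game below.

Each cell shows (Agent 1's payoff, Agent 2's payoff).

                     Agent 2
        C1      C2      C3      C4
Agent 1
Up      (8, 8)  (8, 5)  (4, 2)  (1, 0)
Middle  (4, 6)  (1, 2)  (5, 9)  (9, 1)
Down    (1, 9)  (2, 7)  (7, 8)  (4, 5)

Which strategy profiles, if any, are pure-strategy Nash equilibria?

Mark each player's best response to every combination of opponents' strategies; a profile where every player is best-responding is a pure Nash equilibrium.
Agent 1 against C1: payoffs 8, 4, 1 → best response Up.
Agent 1 against C2: payoffs 8, 1, 2 → best response Up.
Agent 1 against C3: payoffs 4, 5, 7 → best response Down.
Agent 1 against C4: payoffs 1, 9, 4 → best response Middle.
Agent 2 against Up: payoffs 8, 5, 2, 0 → best response C1.
Agent 2 against Middle: payoffs 6, 2, 9, 1 → best response C3.
Agent 2 against Down: payoffs 9, 7, 8, 5 → best response C1.
Mutual best responses: (Up, C1).

The unique pure-strategy Nash equilibrium is (Up, C1).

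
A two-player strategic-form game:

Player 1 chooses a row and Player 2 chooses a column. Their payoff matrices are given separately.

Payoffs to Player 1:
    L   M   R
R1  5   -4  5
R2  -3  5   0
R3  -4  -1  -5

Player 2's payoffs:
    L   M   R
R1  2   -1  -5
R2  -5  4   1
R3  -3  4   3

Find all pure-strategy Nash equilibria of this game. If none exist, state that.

The pure Nash equilibria are (R1, L) and (R2, M).

(R1, L): Player 1 gets 5, best alternative -3; Player 2 gets 2, best alternative -1. No profitable deviation — NE.
(R1, M): Player 1 can switch to R2 (-4 → 5). Not NE.
(R1, R): Player 2 can switch to L (-5 → 2). Not NE.
(R2, L): Player 1 can switch to R1 (-3 → 5). Not NE.
(R2, M): Player 1 gets 5, best alternative -1; Player 2 gets 4, best alternative 1. No profitable deviation — NE.
(R2, R): Player 1 can switch to R1 (0 → 5). Not NE.
(R3, L): Player 1 can switch to R1 (-4 → 5). Not NE.
(R3, M): Player 1 can switch to R2 (-1 → 5). Not NE.
(R3, R): Player 1 can switch to R1 (-5 → 5). Not NE.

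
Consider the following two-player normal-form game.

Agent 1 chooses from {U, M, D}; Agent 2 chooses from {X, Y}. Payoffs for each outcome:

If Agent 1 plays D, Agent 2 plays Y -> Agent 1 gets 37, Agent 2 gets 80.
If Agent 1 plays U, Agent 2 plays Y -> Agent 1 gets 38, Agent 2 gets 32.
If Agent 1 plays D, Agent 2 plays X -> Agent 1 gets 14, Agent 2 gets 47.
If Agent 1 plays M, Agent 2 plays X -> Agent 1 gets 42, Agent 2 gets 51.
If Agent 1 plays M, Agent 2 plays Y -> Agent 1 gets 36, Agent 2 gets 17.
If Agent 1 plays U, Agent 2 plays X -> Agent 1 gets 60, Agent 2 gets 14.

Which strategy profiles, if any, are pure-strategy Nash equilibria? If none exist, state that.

The unique pure-strategy Nash equilibrium is (U, Y).

Agent 1 against X: payoffs 60, 42, 14 → best response U.
Agent 1 against Y: payoffs 38, 36, 37 → best response U.
Agent 2 against U: payoffs 14, 32 → best response Y.
Agent 2 against M: payoffs 51, 17 → best response X.
Agent 2 against D: payoffs 47, 80 → best response Y.
Mutual best responses: (U, Y).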